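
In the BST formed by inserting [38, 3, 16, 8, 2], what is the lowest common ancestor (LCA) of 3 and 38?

Tree insertion order: [38, 3, 16, 8, 2]
Tree (level-order array): [38, 3, None, 2, 16, None, None, 8]
In a BST, the LCA of p=3, q=38 is the first node v on the
root-to-leaf path with p <= v <= q (go left if both < v, right if both > v).
Walk from root:
  at 38: 3 <= 38 <= 38, this is the LCA
LCA = 38


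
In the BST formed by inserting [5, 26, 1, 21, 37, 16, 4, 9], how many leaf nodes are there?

Tree built from: [5, 26, 1, 21, 37, 16, 4, 9]
Tree (level-order array): [5, 1, 26, None, 4, 21, 37, None, None, 16, None, None, None, 9]
Rule: A leaf has 0 children.
Per-node child counts:
  node 5: 2 child(ren)
  node 1: 1 child(ren)
  node 4: 0 child(ren)
  node 26: 2 child(ren)
  node 21: 1 child(ren)
  node 16: 1 child(ren)
  node 9: 0 child(ren)
  node 37: 0 child(ren)
Matching nodes: [4, 9, 37]
Count of leaf nodes: 3


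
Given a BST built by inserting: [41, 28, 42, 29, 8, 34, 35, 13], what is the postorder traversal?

Tree insertion order: [41, 28, 42, 29, 8, 34, 35, 13]
Tree (level-order array): [41, 28, 42, 8, 29, None, None, None, 13, None, 34, None, None, None, 35]
Postorder traversal: [13, 8, 35, 34, 29, 28, 42, 41]


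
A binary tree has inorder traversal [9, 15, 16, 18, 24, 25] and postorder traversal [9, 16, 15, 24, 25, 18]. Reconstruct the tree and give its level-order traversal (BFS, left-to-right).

Inorder:   [9, 15, 16, 18, 24, 25]
Postorder: [9, 16, 15, 24, 25, 18]
Algorithm: postorder visits root last, so walk postorder right-to-left;
each value is the root of the current inorder slice — split it at that
value, recurse on the right subtree first, then the left.
Recursive splits:
  root=18; inorder splits into left=[9, 15, 16], right=[24, 25]
  root=25; inorder splits into left=[24], right=[]
  root=24; inorder splits into left=[], right=[]
  root=15; inorder splits into left=[9], right=[16]
  root=16; inorder splits into left=[], right=[]
  root=9; inorder splits into left=[], right=[]
Reconstructed level-order: [18, 15, 25, 9, 16, 24]


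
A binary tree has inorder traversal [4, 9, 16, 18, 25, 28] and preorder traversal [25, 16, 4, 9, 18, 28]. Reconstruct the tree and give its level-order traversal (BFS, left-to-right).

Inorder:  [4, 9, 16, 18, 25, 28]
Preorder: [25, 16, 4, 9, 18, 28]
Algorithm: preorder visits root first, so consume preorder in order;
for each root, split the current inorder slice at that value into
left-subtree inorder and right-subtree inorder, then recurse.
Recursive splits:
  root=25; inorder splits into left=[4, 9, 16, 18], right=[28]
  root=16; inorder splits into left=[4, 9], right=[18]
  root=4; inorder splits into left=[], right=[9]
  root=9; inorder splits into left=[], right=[]
  root=18; inorder splits into left=[], right=[]
  root=28; inorder splits into left=[], right=[]
Reconstructed level-order: [25, 16, 28, 4, 18, 9]


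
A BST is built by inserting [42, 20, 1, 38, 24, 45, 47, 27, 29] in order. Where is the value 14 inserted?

Starting tree (level order): [42, 20, 45, 1, 38, None, 47, None, None, 24, None, None, None, None, 27, None, 29]
Insertion path: 42 -> 20 -> 1
Result: insert 14 as right child of 1
Final tree (level order): [42, 20, 45, 1, 38, None, 47, None, 14, 24, None, None, None, None, None, None, 27, None, 29]


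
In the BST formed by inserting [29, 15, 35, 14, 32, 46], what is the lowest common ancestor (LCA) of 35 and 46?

Tree insertion order: [29, 15, 35, 14, 32, 46]
Tree (level-order array): [29, 15, 35, 14, None, 32, 46]
In a BST, the LCA of p=35, q=46 is the first node v on the
root-to-leaf path with p <= v <= q (go left if both < v, right if both > v).
Walk from root:
  at 29: both 35 and 46 > 29, go right
  at 35: 35 <= 35 <= 46, this is the LCA
LCA = 35


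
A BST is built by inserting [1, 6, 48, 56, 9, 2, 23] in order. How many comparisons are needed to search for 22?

Search path for 22: 1 -> 6 -> 48 -> 9 -> 23
Found: False
Comparisons: 5


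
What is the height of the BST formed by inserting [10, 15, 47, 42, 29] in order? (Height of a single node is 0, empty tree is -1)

Insertion order: [10, 15, 47, 42, 29]
Tree (level-order array): [10, None, 15, None, 47, 42, None, 29]
Compute height bottom-up (empty subtree = -1):
  height(29) = 1 + max(-1, -1) = 0
  height(42) = 1 + max(0, -1) = 1
  height(47) = 1 + max(1, -1) = 2
  height(15) = 1 + max(-1, 2) = 3
  height(10) = 1 + max(-1, 3) = 4
Height = 4


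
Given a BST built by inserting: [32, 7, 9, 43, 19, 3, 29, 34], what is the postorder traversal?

Tree insertion order: [32, 7, 9, 43, 19, 3, 29, 34]
Tree (level-order array): [32, 7, 43, 3, 9, 34, None, None, None, None, 19, None, None, None, 29]
Postorder traversal: [3, 29, 19, 9, 7, 34, 43, 32]


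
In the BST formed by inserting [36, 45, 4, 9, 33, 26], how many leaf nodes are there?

Tree built from: [36, 45, 4, 9, 33, 26]
Tree (level-order array): [36, 4, 45, None, 9, None, None, None, 33, 26]
Rule: A leaf has 0 children.
Per-node child counts:
  node 36: 2 child(ren)
  node 4: 1 child(ren)
  node 9: 1 child(ren)
  node 33: 1 child(ren)
  node 26: 0 child(ren)
  node 45: 0 child(ren)
Matching nodes: [26, 45]
Count of leaf nodes: 2


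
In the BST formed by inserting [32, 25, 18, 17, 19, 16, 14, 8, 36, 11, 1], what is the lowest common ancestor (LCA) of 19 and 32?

Tree insertion order: [32, 25, 18, 17, 19, 16, 14, 8, 36, 11, 1]
Tree (level-order array): [32, 25, 36, 18, None, None, None, 17, 19, 16, None, None, None, 14, None, 8, None, 1, 11]
In a BST, the LCA of p=19, q=32 is the first node v on the
root-to-leaf path with p <= v <= q (go left if both < v, right if both > v).
Walk from root:
  at 32: 19 <= 32 <= 32, this is the LCA
LCA = 32


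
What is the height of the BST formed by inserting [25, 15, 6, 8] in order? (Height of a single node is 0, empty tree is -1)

Insertion order: [25, 15, 6, 8]
Tree (level-order array): [25, 15, None, 6, None, None, 8]
Compute height bottom-up (empty subtree = -1):
  height(8) = 1 + max(-1, -1) = 0
  height(6) = 1 + max(-1, 0) = 1
  height(15) = 1 + max(1, -1) = 2
  height(25) = 1 + max(2, -1) = 3
Height = 3


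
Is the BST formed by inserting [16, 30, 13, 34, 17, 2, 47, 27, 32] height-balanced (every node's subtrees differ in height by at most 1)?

Tree (level-order array): [16, 13, 30, 2, None, 17, 34, None, None, None, 27, 32, 47]
Definition: a tree is height-balanced if, at every node, |h(left) - h(right)| <= 1 (empty subtree has height -1).
Bottom-up per-node check:
  node 2: h_left=-1, h_right=-1, diff=0 [OK], height=0
  node 13: h_left=0, h_right=-1, diff=1 [OK], height=1
  node 27: h_left=-1, h_right=-1, diff=0 [OK], height=0
  node 17: h_left=-1, h_right=0, diff=1 [OK], height=1
  node 32: h_left=-1, h_right=-1, diff=0 [OK], height=0
  node 47: h_left=-1, h_right=-1, diff=0 [OK], height=0
  node 34: h_left=0, h_right=0, diff=0 [OK], height=1
  node 30: h_left=1, h_right=1, diff=0 [OK], height=2
  node 16: h_left=1, h_right=2, diff=1 [OK], height=3
All nodes satisfy the balance condition.
Result: Balanced


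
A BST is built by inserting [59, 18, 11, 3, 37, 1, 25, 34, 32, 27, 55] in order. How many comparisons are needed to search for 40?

Search path for 40: 59 -> 18 -> 37 -> 55
Found: False
Comparisons: 4


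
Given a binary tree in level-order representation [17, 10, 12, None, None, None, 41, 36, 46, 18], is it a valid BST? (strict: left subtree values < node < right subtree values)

Level-order array: [17, 10, 12, None, None, None, 41, 36, 46, 18]
Validate using subtree bounds (lo, hi): at each node, require lo < value < hi,
then recurse left with hi=value and right with lo=value.
Preorder trace (stopping at first violation):
  at node 17 with bounds (-inf, +inf): OK
  at node 10 with bounds (-inf, 17): OK
  at node 12 with bounds (17, +inf): VIOLATION
Node 12 violates its bound: not (17 < 12 < +inf).
Result: Not a valid BST


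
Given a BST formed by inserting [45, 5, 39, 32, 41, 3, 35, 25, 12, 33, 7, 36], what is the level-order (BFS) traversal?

Tree insertion order: [45, 5, 39, 32, 41, 3, 35, 25, 12, 33, 7, 36]
Tree (level-order array): [45, 5, None, 3, 39, None, None, 32, 41, 25, 35, None, None, 12, None, 33, 36, 7]
BFS from the root, enqueuing left then right child of each popped node:
  queue [45] -> pop 45, enqueue [5], visited so far: [45]
  queue [5] -> pop 5, enqueue [3, 39], visited so far: [45, 5]
  queue [3, 39] -> pop 3, enqueue [none], visited so far: [45, 5, 3]
  queue [39] -> pop 39, enqueue [32, 41], visited so far: [45, 5, 3, 39]
  queue [32, 41] -> pop 32, enqueue [25, 35], visited so far: [45, 5, 3, 39, 32]
  queue [41, 25, 35] -> pop 41, enqueue [none], visited so far: [45, 5, 3, 39, 32, 41]
  queue [25, 35] -> pop 25, enqueue [12], visited so far: [45, 5, 3, 39, 32, 41, 25]
  queue [35, 12] -> pop 35, enqueue [33, 36], visited so far: [45, 5, 3, 39, 32, 41, 25, 35]
  queue [12, 33, 36] -> pop 12, enqueue [7], visited so far: [45, 5, 3, 39, 32, 41, 25, 35, 12]
  queue [33, 36, 7] -> pop 33, enqueue [none], visited so far: [45, 5, 3, 39, 32, 41, 25, 35, 12, 33]
  queue [36, 7] -> pop 36, enqueue [none], visited so far: [45, 5, 3, 39, 32, 41, 25, 35, 12, 33, 36]
  queue [7] -> pop 7, enqueue [none], visited so far: [45, 5, 3, 39, 32, 41, 25, 35, 12, 33, 36, 7]
Result: [45, 5, 3, 39, 32, 41, 25, 35, 12, 33, 36, 7]


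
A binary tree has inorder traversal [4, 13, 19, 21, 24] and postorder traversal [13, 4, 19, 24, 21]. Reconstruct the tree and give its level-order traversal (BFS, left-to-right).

Inorder:   [4, 13, 19, 21, 24]
Postorder: [13, 4, 19, 24, 21]
Algorithm: postorder visits root last, so walk postorder right-to-left;
each value is the root of the current inorder slice — split it at that
value, recurse on the right subtree first, then the left.
Recursive splits:
  root=21; inorder splits into left=[4, 13, 19], right=[24]
  root=24; inorder splits into left=[], right=[]
  root=19; inorder splits into left=[4, 13], right=[]
  root=4; inorder splits into left=[], right=[13]
  root=13; inorder splits into left=[], right=[]
Reconstructed level-order: [21, 19, 24, 4, 13]


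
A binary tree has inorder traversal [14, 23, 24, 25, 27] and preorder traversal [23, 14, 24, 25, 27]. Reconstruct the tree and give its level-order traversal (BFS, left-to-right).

Inorder:  [14, 23, 24, 25, 27]
Preorder: [23, 14, 24, 25, 27]
Algorithm: preorder visits root first, so consume preorder in order;
for each root, split the current inorder slice at that value into
left-subtree inorder and right-subtree inorder, then recurse.
Recursive splits:
  root=23; inorder splits into left=[14], right=[24, 25, 27]
  root=14; inorder splits into left=[], right=[]
  root=24; inorder splits into left=[], right=[25, 27]
  root=25; inorder splits into left=[], right=[27]
  root=27; inorder splits into left=[], right=[]
Reconstructed level-order: [23, 14, 24, 25, 27]


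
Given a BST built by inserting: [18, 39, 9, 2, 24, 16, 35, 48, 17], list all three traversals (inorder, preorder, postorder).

Tree insertion order: [18, 39, 9, 2, 24, 16, 35, 48, 17]
Tree (level-order array): [18, 9, 39, 2, 16, 24, 48, None, None, None, 17, None, 35]
Inorder (L, root, R): [2, 9, 16, 17, 18, 24, 35, 39, 48]
Preorder (root, L, R): [18, 9, 2, 16, 17, 39, 24, 35, 48]
Postorder (L, R, root): [2, 17, 16, 9, 35, 24, 48, 39, 18]


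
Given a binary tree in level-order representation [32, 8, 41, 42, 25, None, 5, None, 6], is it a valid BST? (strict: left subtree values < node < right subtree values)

Level-order array: [32, 8, 41, 42, 25, None, 5, None, 6]
Validate using subtree bounds (lo, hi): at each node, require lo < value < hi,
then recurse left with hi=value and right with lo=value.
Preorder trace (stopping at first violation):
  at node 32 with bounds (-inf, +inf): OK
  at node 8 with bounds (-inf, 32): OK
  at node 42 with bounds (-inf, 8): VIOLATION
Node 42 violates its bound: not (-inf < 42 < 8).
Result: Not a valid BST


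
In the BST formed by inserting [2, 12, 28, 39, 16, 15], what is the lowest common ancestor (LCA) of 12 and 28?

Tree insertion order: [2, 12, 28, 39, 16, 15]
Tree (level-order array): [2, None, 12, None, 28, 16, 39, 15]
In a BST, the LCA of p=12, q=28 is the first node v on the
root-to-leaf path with p <= v <= q (go left if both < v, right if both > v).
Walk from root:
  at 2: both 12 and 28 > 2, go right
  at 12: 12 <= 12 <= 28, this is the LCA
LCA = 12


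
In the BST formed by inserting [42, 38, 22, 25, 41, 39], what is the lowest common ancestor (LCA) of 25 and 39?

Tree insertion order: [42, 38, 22, 25, 41, 39]
Tree (level-order array): [42, 38, None, 22, 41, None, 25, 39]
In a BST, the LCA of p=25, q=39 is the first node v on the
root-to-leaf path with p <= v <= q (go left if both < v, right if both > v).
Walk from root:
  at 42: both 25 and 39 < 42, go left
  at 38: 25 <= 38 <= 39, this is the LCA
LCA = 38


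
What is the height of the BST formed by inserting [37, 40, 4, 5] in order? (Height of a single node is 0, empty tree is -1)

Insertion order: [37, 40, 4, 5]
Tree (level-order array): [37, 4, 40, None, 5]
Compute height bottom-up (empty subtree = -1):
  height(5) = 1 + max(-1, -1) = 0
  height(4) = 1 + max(-1, 0) = 1
  height(40) = 1 + max(-1, -1) = 0
  height(37) = 1 + max(1, 0) = 2
Height = 2


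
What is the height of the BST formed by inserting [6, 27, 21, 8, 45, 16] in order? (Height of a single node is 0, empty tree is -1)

Insertion order: [6, 27, 21, 8, 45, 16]
Tree (level-order array): [6, None, 27, 21, 45, 8, None, None, None, None, 16]
Compute height bottom-up (empty subtree = -1):
  height(16) = 1 + max(-1, -1) = 0
  height(8) = 1 + max(-1, 0) = 1
  height(21) = 1 + max(1, -1) = 2
  height(45) = 1 + max(-1, -1) = 0
  height(27) = 1 + max(2, 0) = 3
  height(6) = 1 + max(-1, 3) = 4
Height = 4


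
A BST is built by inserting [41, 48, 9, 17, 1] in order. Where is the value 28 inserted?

Starting tree (level order): [41, 9, 48, 1, 17]
Insertion path: 41 -> 9 -> 17
Result: insert 28 as right child of 17
Final tree (level order): [41, 9, 48, 1, 17, None, None, None, None, None, 28]


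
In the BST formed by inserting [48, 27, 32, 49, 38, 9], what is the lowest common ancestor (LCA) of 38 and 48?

Tree insertion order: [48, 27, 32, 49, 38, 9]
Tree (level-order array): [48, 27, 49, 9, 32, None, None, None, None, None, 38]
In a BST, the LCA of p=38, q=48 is the first node v on the
root-to-leaf path with p <= v <= q (go left if both < v, right if both > v).
Walk from root:
  at 48: 38 <= 48 <= 48, this is the LCA
LCA = 48


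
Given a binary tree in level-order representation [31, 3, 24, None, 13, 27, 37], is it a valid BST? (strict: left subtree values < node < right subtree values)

Level-order array: [31, 3, 24, None, 13, 27, 37]
Validate using subtree bounds (lo, hi): at each node, require lo < value < hi,
then recurse left with hi=value and right with lo=value.
Preorder trace (stopping at first violation):
  at node 31 with bounds (-inf, +inf): OK
  at node 3 with bounds (-inf, 31): OK
  at node 13 with bounds (3, 31): OK
  at node 24 with bounds (31, +inf): VIOLATION
Node 24 violates its bound: not (31 < 24 < +inf).
Result: Not a valid BST


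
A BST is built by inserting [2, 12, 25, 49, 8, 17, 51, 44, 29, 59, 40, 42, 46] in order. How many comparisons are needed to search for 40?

Search path for 40: 2 -> 12 -> 25 -> 49 -> 44 -> 29 -> 40
Found: True
Comparisons: 7


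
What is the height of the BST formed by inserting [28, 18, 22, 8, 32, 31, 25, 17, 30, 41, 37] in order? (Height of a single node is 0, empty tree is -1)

Insertion order: [28, 18, 22, 8, 32, 31, 25, 17, 30, 41, 37]
Tree (level-order array): [28, 18, 32, 8, 22, 31, 41, None, 17, None, 25, 30, None, 37]
Compute height bottom-up (empty subtree = -1):
  height(17) = 1 + max(-1, -1) = 0
  height(8) = 1 + max(-1, 0) = 1
  height(25) = 1 + max(-1, -1) = 0
  height(22) = 1 + max(-1, 0) = 1
  height(18) = 1 + max(1, 1) = 2
  height(30) = 1 + max(-1, -1) = 0
  height(31) = 1 + max(0, -1) = 1
  height(37) = 1 + max(-1, -1) = 0
  height(41) = 1 + max(0, -1) = 1
  height(32) = 1 + max(1, 1) = 2
  height(28) = 1 + max(2, 2) = 3
Height = 3


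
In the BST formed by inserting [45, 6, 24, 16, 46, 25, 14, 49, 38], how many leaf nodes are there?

Tree built from: [45, 6, 24, 16, 46, 25, 14, 49, 38]
Tree (level-order array): [45, 6, 46, None, 24, None, 49, 16, 25, None, None, 14, None, None, 38]
Rule: A leaf has 0 children.
Per-node child counts:
  node 45: 2 child(ren)
  node 6: 1 child(ren)
  node 24: 2 child(ren)
  node 16: 1 child(ren)
  node 14: 0 child(ren)
  node 25: 1 child(ren)
  node 38: 0 child(ren)
  node 46: 1 child(ren)
  node 49: 0 child(ren)
Matching nodes: [14, 38, 49]
Count of leaf nodes: 3


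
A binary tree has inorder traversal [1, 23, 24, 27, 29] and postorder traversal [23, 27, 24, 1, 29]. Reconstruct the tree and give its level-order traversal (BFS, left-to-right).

Inorder:   [1, 23, 24, 27, 29]
Postorder: [23, 27, 24, 1, 29]
Algorithm: postorder visits root last, so walk postorder right-to-left;
each value is the root of the current inorder slice — split it at that
value, recurse on the right subtree first, then the left.
Recursive splits:
  root=29; inorder splits into left=[1, 23, 24, 27], right=[]
  root=1; inorder splits into left=[], right=[23, 24, 27]
  root=24; inorder splits into left=[23], right=[27]
  root=27; inorder splits into left=[], right=[]
  root=23; inorder splits into left=[], right=[]
Reconstructed level-order: [29, 1, 24, 23, 27]


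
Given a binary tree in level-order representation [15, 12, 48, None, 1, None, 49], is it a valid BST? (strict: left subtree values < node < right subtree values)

Level-order array: [15, 12, 48, None, 1, None, 49]
Validate using subtree bounds (lo, hi): at each node, require lo < value < hi,
then recurse left with hi=value and right with lo=value.
Preorder trace (stopping at first violation):
  at node 15 with bounds (-inf, +inf): OK
  at node 12 with bounds (-inf, 15): OK
  at node 1 with bounds (12, 15): VIOLATION
Node 1 violates its bound: not (12 < 1 < 15).
Result: Not a valid BST


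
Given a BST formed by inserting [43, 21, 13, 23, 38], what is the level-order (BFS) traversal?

Tree insertion order: [43, 21, 13, 23, 38]
Tree (level-order array): [43, 21, None, 13, 23, None, None, None, 38]
BFS from the root, enqueuing left then right child of each popped node:
  queue [43] -> pop 43, enqueue [21], visited so far: [43]
  queue [21] -> pop 21, enqueue [13, 23], visited so far: [43, 21]
  queue [13, 23] -> pop 13, enqueue [none], visited so far: [43, 21, 13]
  queue [23] -> pop 23, enqueue [38], visited so far: [43, 21, 13, 23]
  queue [38] -> pop 38, enqueue [none], visited so far: [43, 21, 13, 23, 38]
Result: [43, 21, 13, 23, 38]


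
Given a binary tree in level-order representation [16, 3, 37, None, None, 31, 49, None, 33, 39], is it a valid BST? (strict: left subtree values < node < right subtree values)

Level-order array: [16, 3, 37, None, None, 31, 49, None, 33, 39]
Validate using subtree bounds (lo, hi): at each node, require lo < value < hi,
then recurse left with hi=value and right with lo=value.
Preorder trace (stopping at first violation):
  at node 16 with bounds (-inf, +inf): OK
  at node 3 with bounds (-inf, 16): OK
  at node 37 with bounds (16, +inf): OK
  at node 31 with bounds (16, 37): OK
  at node 33 with bounds (31, 37): OK
  at node 49 with bounds (37, +inf): OK
  at node 39 with bounds (37, 49): OK
No violation found at any node.
Result: Valid BST


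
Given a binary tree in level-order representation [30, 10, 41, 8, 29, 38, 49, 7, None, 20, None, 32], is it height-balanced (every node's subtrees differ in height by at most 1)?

Tree (level-order array): [30, 10, 41, 8, 29, 38, 49, 7, None, 20, None, 32]
Definition: a tree is height-balanced if, at every node, |h(left) - h(right)| <= 1 (empty subtree has height -1).
Bottom-up per-node check:
  node 7: h_left=-1, h_right=-1, diff=0 [OK], height=0
  node 8: h_left=0, h_right=-1, diff=1 [OK], height=1
  node 20: h_left=-1, h_right=-1, diff=0 [OK], height=0
  node 29: h_left=0, h_right=-1, diff=1 [OK], height=1
  node 10: h_left=1, h_right=1, diff=0 [OK], height=2
  node 32: h_left=-1, h_right=-1, diff=0 [OK], height=0
  node 38: h_left=0, h_right=-1, diff=1 [OK], height=1
  node 49: h_left=-1, h_right=-1, diff=0 [OK], height=0
  node 41: h_left=1, h_right=0, diff=1 [OK], height=2
  node 30: h_left=2, h_right=2, diff=0 [OK], height=3
All nodes satisfy the balance condition.
Result: Balanced


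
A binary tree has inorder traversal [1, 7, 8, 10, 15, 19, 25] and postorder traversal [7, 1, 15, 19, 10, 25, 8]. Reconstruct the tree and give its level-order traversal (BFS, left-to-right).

Inorder:   [1, 7, 8, 10, 15, 19, 25]
Postorder: [7, 1, 15, 19, 10, 25, 8]
Algorithm: postorder visits root last, so walk postorder right-to-left;
each value is the root of the current inorder slice — split it at that
value, recurse on the right subtree first, then the left.
Recursive splits:
  root=8; inorder splits into left=[1, 7], right=[10, 15, 19, 25]
  root=25; inorder splits into left=[10, 15, 19], right=[]
  root=10; inorder splits into left=[], right=[15, 19]
  root=19; inorder splits into left=[15], right=[]
  root=15; inorder splits into left=[], right=[]
  root=1; inorder splits into left=[], right=[7]
  root=7; inorder splits into left=[], right=[]
Reconstructed level-order: [8, 1, 25, 7, 10, 19, 15]


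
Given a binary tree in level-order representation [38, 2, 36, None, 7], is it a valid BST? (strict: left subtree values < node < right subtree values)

Level-order array: [38, 2, 36, None, 7]
Validate using subtree bounds (lo, hi): at each node, require lo < value < hi,
then recurse left with hi=value and right with lo=value.
Preorder trace (stopping at first violation):
  at node 38 with bounds (-inf, +inf): OK
  at node 2 with bounds (-inf, 38): OK
  at node 7 with bounds (2, 38): OK
  at node 36 with bounds (38, +inf): VIOLATION
Node 36 violates its bound: not (38 < 36 < +inf).
Result: Not a valid BST


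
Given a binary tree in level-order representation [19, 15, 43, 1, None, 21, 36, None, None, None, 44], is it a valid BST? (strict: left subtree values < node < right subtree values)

Level-order array: [19, 15, 43, 1, None, 21, 36, None, None, None, 44]
Validate using subtree bounds (lo, hi): at each node, require lo < value < hi,
then recurse left with hi=value and right with lo=value.
Preorder trace (stopping at first violation):
  at node 19 with bounds (-inf, +inf): OK
  at node 15 with bounds (-inf, 19): OK
  at node 1 with bounds (-inf, 15): OK
  at node 43 with bounds (19, +inf): OK
  at node 21 with bounds (19, 43): OK
  at node 44 with bounds (21, 43): VIOLATION
Node 44 violates its bound: not (21 < 44 < 43).
Result: Not a valid BST


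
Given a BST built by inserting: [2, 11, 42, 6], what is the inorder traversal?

Tree insertion order: [2, 11, 42, 6]
Tree (level-order array): [2, None, 11, 6, 42]
Inorder traversal: [2, 6, 11, 42]


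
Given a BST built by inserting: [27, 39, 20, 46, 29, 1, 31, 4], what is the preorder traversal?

Tree insertion order: [27, 39, 20, 46, 29, 1, 31, 4]
Tree (level-order array): [27, 20, 39, 1, None, 29, 46, None, 4, None, 31]
Preorder traversal: [27, 20, 1, 4, 39, 29, 31, 46]


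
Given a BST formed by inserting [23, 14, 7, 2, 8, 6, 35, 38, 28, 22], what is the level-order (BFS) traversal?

Tree insertion order: [23, 14, 7, 2, 8, 6, 35, 38, 28, 22]
Tree (level-order array): [23, 14, 35, 7, 22, 28, 38, 2, 8, None, None, None, None, None, None, None, 6]
BFS from the root, enqueuing left then right child of each popped node:
  queue [23] -> pop 23, enqueue [14, 35], visited so far: [23]
  queue [14, 35] -> pop 14, enqueue [7, 22], visited so far: [23, 14]
  queue [35, 7, 22] -> pop 35, enqueue [28, 38], visited so far: [23, 14, 35]
  queue [7, 22, 28, 38] -> pop 7, enqueue [2, 8], visited so far: [23, 14, 35, 7]
  queue [22, 28, 38, 2, 8] -> pop 22, enqueue [none], visited so far: [23, 14, 35, 7, 22]
  queue [28, 38, 2, 8] -> pop 28, enqueue [none], visited so far: [23, 14, 35, 7, 22, 28]
  queue [38, 2, 8] -> pop 38, enqueue [none], visited so far: [23, 14, 35, 7, 22, 28, 38]
  queue [2, 8] -> pop 2, enqueue [6], visited so far: [23, 14, 35, 7, 22, 28, 38, 2]
  queue [8, 6] -> pop 8, enqueue [none], visited so far: [23, 14, 35, 7, 22, 28, 38, 2, 8]
  queue [6] -> pop 6, enqueue [none], visited so far: [23, 14, 35, 7, 22, 28, 38, 2, 8, 6]
Result: [23, 14, 35, 7, 22, 28, 38, 2, 8, 6]


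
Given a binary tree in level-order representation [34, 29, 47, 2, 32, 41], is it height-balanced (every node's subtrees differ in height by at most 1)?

Tree (level-order array): [34, 29, 47, 2, 32, 41]
Definition: a tree is height-balanced if, at every node, |h(left) - h(right)| <= 1 (empty subtree has height -1).
Bottom-up per-node check:
  node 2: h_left=-1, h_right=-1, diff=0 [OK], height=0
  node 32: h_left=-1, h_right=-1, diff=0 [OK], height=0
  node 29: h_left=0, h_right=0, diff=0 [OK], height=1
  node 41: h_left=-1, h_right=-1, diff=0 [OK], height=0
  node 47: h_left=0, h_right=-1, diff=1 [OK], height=1
  node 34: h_left=1, h_right=1, diff=0 [OK], height=2
All nodes satisfy the balance condition.
Result: Balanced


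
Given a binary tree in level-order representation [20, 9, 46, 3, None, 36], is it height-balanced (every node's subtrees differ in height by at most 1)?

Tree (level-order array): [20, 9, 46, 3, None, 36]
Definition: a tree is height-balanced if, at every node, |h(left) - h(right)| <= 1 (empty subtree has height -1).
Bottom-up per-node check:
  node 3: h_left=-1, h_right=-1, diff=0 [OK], height=0
  node 9: h_left=0, h_right=-1, diff=1 [OK], height=1
  node 36: h_left=-1, h_right=-1, diff=0 [OK], height=0
  node 46: h_left=0, h_right=-1, diff=1 [OK], height=1
  node 20: h_left=1, h_right=1, diff=0 [OK], height=2
All nodes satisfy the balance condition.
Result: Balanced


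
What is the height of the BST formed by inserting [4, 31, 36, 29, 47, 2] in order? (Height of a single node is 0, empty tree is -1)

Insertion order: [4, 31, 36, 29, 47, 2]
Tree (level-order array): [4, 2, 31, None, None, 29, 36, None, None, None, 47]
Compute height bottom-up (empty subtree = -1):
  height(2) = 1 + max(-1, -1) = 0
  height(29) = 1 + max(-1, -1) = 0
  height(47) = 1 + max(-1, -1) = 0
  height(36) = 1 + max(-1, 0) = 1
  height(31) = 1 + max(0, 1) = 2
  height(4) = 1 + max(0, 2) = 3
Height = 3


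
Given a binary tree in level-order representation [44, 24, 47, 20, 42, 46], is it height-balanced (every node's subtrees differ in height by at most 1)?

Tree (level-order array): [44, 24, 47, 20, 42, 46]
Definition: a tree is height-balanced if, at every node, |h(left) - h(right)| <= 1 (empty subtree has height -1).
Bottom-up per-node check:
  node 20: h_left=-1, h_right=-1, diff=0 [OK], height=0
  node 42: h_left=-1, h_right=-1, diff=0 [OK], height=0
  node 24: h_left=0, h_right=0, diff=0 [OK], height=1
  node 46: h_left=-1, h_right=-1, diff=0 [OK], height=0
  node 47: h_left=0, h_right=-1, diff=1 [OK], height=1
  node 44: h_left=1, h_right=1, diff=0 [OK], height=2
All nodes satisfy the balance condition.
Result: Balanced


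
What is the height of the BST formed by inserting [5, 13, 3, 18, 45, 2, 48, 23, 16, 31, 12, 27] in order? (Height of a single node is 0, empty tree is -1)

Insertion order: [5, 13, 3, 18, 45, 2, 48, 23, 16, 31, 12, 27]
Tree (level-order array): [5, 3, 13, 2, None, 12, 18, None, None, None, None, 16, 45, None, None, 23, 48, None, 31, None, None, 27]
Compute height bottom-up (empty subtree = -1):
  height(2) = 1 + max(-1, -1) = 0
  height(3) = 1 + max(0, -1) = 1
  height(12) = 1 + max(-1, -1) = 0
  height(16) = 1 + max(-1, -1) = 0
  height(27) = 1 + max(-1, -1) = 0
  height(31) = 1 + max(0, -1) = 1
  height(23) = 1 + max(-1, 1) = 2
  height(48) = 1 + max(-1, -1) = 0
  height(45) = 1 + max(2, 0) = 3
  height(18) = 1 + max(0, 3) = 4
  height(13) = 1 + max(0, 4) = 5
  height(5) = 1 + max(1, 5) = 6
Height = 6


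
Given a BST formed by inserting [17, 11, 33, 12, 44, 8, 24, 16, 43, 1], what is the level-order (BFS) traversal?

Tree insertion order: [17, 11, 33, 12, 44, 8, 24, 16, 43, 1]
Tree (level-order array): [17, 11, 33, 8, 12, 24, 44, 1, None, None, 16, None, None, 43]
BFS from the root, enqueuing left then right child of each popped node:
  queue [17] -> pop 17, enqueue [11, 33], visited so far: [17]
  queue [11, 33] -> pop 11, enqueue [8, 12], visited so far: [17, 11]
  queue [33, 8, 12] -> pop 33, enqueue [24, 44], visited so far: [17, 11, 33]
  queue [8, 12, 24, 44] -> pop 8, enqueue [1], visited so far: [17, 11, 33, 8]
  queue [12, 24, 44, 1] -> pop 12, enqueue [16], visited so far: [17, 11, 33, 8, 12]
  queue [24, 44, 1, 16] -> pop 24, enqueue [none], visited so far: [17, 11, 33, 8, 12, 24]
  queue [44, 1, 16] -> pop 44, enqueue [43], visited so far: [17, 11, 33, 8, 12, 24, 44]
  queue [1, 16, 43] -> pop 1, enqueue [none], visited so far: [17, 11, 33, 8, 12, 24, 44, 1]
  queue [16, 43] -> pop 16, enqueue [none], visited so far: [17, 11, 33, 8, 12, 24, 44, 1, 16]
  queue [43] -> pop 43, enqueue [none], visited so far: [17, 11, 33, 8, 12, 24, 44, 1, 16, 43]
Result: [17, 11, 33, 8, 12, 24, 44, 1, 16, 43]


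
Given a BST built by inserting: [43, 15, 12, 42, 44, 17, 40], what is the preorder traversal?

Tree insertion order: [43, 15, 12, 42, 44, 17, 40]
Tree (level-order array): [43, 15, 44, 12, 42, None, None, None, None, 17, None, None, 40]
Preorder traversal: [43, 15, 12, 42, 17, 40, 44]


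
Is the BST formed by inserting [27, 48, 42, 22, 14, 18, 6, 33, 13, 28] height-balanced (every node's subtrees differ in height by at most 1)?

Tree (level-order array): [27, 22, 48, 14, None, 42, None, 6, 18, 33, None, None, 13, None, None, 28]
Definition: a tree is height-balanced if, at every node, |h(left) - h(right)| <= 1 (empty subtree has height -1).
Bottom-up per-node check:
  node 13: h_left=-1, h_right=-1, diff=0 [OK], height=0
  node 6: h_left=-1, h_right=0, diff=1 [OK], height=1
  node 18: h_left=-1, h_right=-1, diff=0 [OK], height=0
  node 14: h_left=1, h_right=0, diff=1 [OK], height=2
  node 22: h_left=2, h_right=-1, diff=3 [FAIL (|2--1|=3 > 1)], height=3
  node 28: h_left=-1, h_right=-1, diff=0 [OK], height=0
  node 33: h_left=0, h_right=-1, diff=1 [OK], height=1
  node 42: h_left=1, h_right=-1, diff=2 [FAIL (|1--1|=2 > 1)], height=2
  node 48: h_left=2, h_right=-1, diff=3 [FAIL (|2--1|=3 > 1)], height=3
  node 27: h_left=3, h_right=3, diff=0 [OK], height=4
Node 22 violates the condition: |2 - -1| = 3 > 1.
Result: Not balanced


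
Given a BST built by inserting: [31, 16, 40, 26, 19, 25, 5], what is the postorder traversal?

Tree insertion order: [31, 16, 40, 26, 19, 25, 5]
Tree (level-order array): [31, 16, 40, 5, 26, None, None, None, None, 19, None, None, 25]
Postorder traversal: [5, 25, 19, 26, 16, 40, 31]


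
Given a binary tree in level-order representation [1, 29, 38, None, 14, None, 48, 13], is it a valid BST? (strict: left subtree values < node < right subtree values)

Level-order array: [1, 29, 38, None, 14, None, 48, 13]
Validate using subtree bounds (lo, hi): at each node, require lo < value < hi,
then recurse left with hi=value and right with lo=value.
Preorder trace (stopping at first violation):
  at node 1 with bounds (-inf, +inf): OK
  at node 29 with bounds (-inf, 1): VIOLATION
Node 29 violates its bound: not (-inf < 29 < 1).
Result: Not a valid BST


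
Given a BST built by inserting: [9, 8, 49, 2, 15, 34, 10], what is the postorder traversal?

Tree insertion order: [9, 8, 49, 2, 15, 34, 10]
Tree (level-order array): [9, 8, 49, 2, None, 15, None, None, None, 10, 34]
Postorder traversal: [2, 8, 10, 34, 15, 49, 9]


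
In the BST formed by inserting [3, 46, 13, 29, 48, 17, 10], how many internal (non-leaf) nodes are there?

Tree built from: [3, 46, 13, 29, 48, 17, 10]
Tree (level-order array): [3, None, 46, 13, 48, 10, 29, None, None, None, None, 17]
Rule: An internal node has at least one child.
Per-node child counts:
  node 3: 1 child(ren)
  node 46: 2 child(ren)
  node 13: 2 child(ren)
  node 10: 0 child(ren)
  node 29: 1 child(ren)
  node 17: 0 child(ren)
  node 48: 0 child(ren)
Matching nodes: [3, 46, 13, 29]
Count of internal (non-leaf) nodes: 4


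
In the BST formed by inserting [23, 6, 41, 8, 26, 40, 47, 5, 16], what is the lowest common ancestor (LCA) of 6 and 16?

Tree insertion order: [23, 6, 41, 8, 26, 40, 47, 5, 16]
Tree (level-order array): [23, 6, 41, 5, 8, 26, 47, None, None, None, 16, None, 40]
In a BST, the LCA of p=6, q=16 is the first node v on the
root-to-leaf path with p <= v <= q (go left if both < v, right if both > v).
Walk from root:
  at 23: both 6 and 16 < 23, go left
  at 6: 6 <= 6 <= 16, this is the LCA
LCA = 6


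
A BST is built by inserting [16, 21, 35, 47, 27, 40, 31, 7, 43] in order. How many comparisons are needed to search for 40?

Search path for 40: 16 -> 21 -> 35 -> 47 -> 40
Found: True
Comparisons: 5


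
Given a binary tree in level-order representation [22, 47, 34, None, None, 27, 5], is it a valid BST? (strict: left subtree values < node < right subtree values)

Level-order array: [22, 47, 34, None, None, 27, 5]
Validate using subtree bounds (lo, hi): at each node, require lo < value < hi,
then recurse left with hi=value and right with lo=value.
Preorder trace (stopping at first violation):
  at node 22 with bounds (-inf, +inf): OK
  at node 47 with bounds (-inf, 22): VIOLATION
Node 47 violates its bound: not (-inf < 47 < 22).
Result: Not a valid BST


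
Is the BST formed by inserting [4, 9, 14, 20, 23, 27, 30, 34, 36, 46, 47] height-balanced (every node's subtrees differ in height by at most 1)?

Tree (level-order array): [4, None, 9, None, 14, None, 20, None, 23, None, 27, None, 30, None, 34, None, 36, None, 46, None, 47]
Definition: a tree is height-balanced if, at every node, |h(left) - h(right)| <= 1 (empty subtree has height -1).
Bottom-up per-node check:
  node 47: h_left=-1, h_right=-1, diff=0 [OK], height=0
  node 46: h_left=-1, h_right=0, diff=1 [OK], height=1
  node 36: h_left=-1, h_right=1, diff=2 [FAIL (|-1-1|=2 > 1)], height=2
  node 34: h_left=-1, h_right=2, diff=3 [FAIL (|-1-2|=3 > 1)], height=3
  node 30: h_left=-1, h_right=3, diff=4 [FAIL (|-1-3|=4 > 1)], height=4
  node 27: h_left=-1, h_right=4, diff=5 [FAIL (|-1-4|=5 > 1)], height=5
  node 23: h_left=-1, h_right=5, diff=6 [FAIL (|-1-5|=6 > 1)], height=6
  node 20: h_left=-1, h_right=6, diff=7 [FAIL (|-1-6|=7 > 1)], height=7
  node 14: h_left=-1, h_right=7, diff=8 [FAIL (|-1-7|=8 > 1)], height=8
  node 9: h_left=-1, h_right=8, diff=9 [FAIL (|-1-8|=9 > 1)], height=9
  node 4: h_left=-1, h_right=9, diff=10 [FAIL (|-1-9|=10 > 1)], height=10
Node 36 violates the condition: |-1 - 1| = 2 > 1.
Result: Not balanced


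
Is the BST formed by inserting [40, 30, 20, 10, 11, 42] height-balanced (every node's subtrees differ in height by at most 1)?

Tree (level-order array): [40, 30, 42, 20, None, None, None, 10, None, None, 11]
Definition: a tree is height-balanced if, at every node, |h(left) - h(right)| <= 1 (empty subtree has height -1).
Bottom-up per-node check:
  node 11: h_left=-1, h_right=-1, diff=0 [OK], height=0
  node 10: h_left=-1, h_right=0, diff=1 [OK], height=1
  node 20: h_left=1, h_right=-1, diff=2 [FAIL (|1--1|=2 > 1)], height=2
  node 30: h_left=2, h_right=-1, diff=3 [FAIL (|2--1|=3 > 1)], height=3
  node 42: h_left=-1, h_right=-1, diff=0 [OK], height=0
  node 40: h_left=3, h_right=0, diff=3 [FAIL (|3-0|=3 > 1)], height=4
Node 20 violates the condition: |1 - -1| = 2 > 1.
Result: Not balanced


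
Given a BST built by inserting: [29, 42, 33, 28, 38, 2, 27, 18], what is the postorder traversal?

Tree insertion order: [29, 42, 33, 28, 38, 2, 27, 18]
Tree (level-order array): [29, 28, 42, 2, None, 33, None, None, 27, None, 38, 18]
Postorder traversal: [18, 27, 2, 28, 38, 33, 42, 29]


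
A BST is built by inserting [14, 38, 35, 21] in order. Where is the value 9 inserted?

Starting tree (level order): [14, None, 38, 35, None, 21]
Insertion path: 14
Result: insert 9 as left child of 14
Final tree (level order): [14, 9, 38, None, None, 35, None, 21]


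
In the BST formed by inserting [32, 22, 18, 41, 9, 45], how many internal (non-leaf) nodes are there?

Tree built from: [32, 22, 18, 41, 9, 45]
Tree (level-order array): [32, 22, 41, 18, None, None, 45, 9]
Rule: An internal node has at least one child.
Per-node child counts:
  node 32: 2 child(ren)
  node 22: 1 child(ren)
  node 18: 1 child(ren)
  node 9: 0 child(ren)
  node 41: 1 child(ren)
  node 45: 0 child(ren)
Matching nodes: [32, 22, 18, 41]
Count of internal (non-leaf) nodes: 4


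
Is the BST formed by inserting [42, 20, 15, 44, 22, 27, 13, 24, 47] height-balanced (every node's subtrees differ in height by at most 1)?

Tree (level-order array): [42, 20, 44, 15, 22, None, 47, 13, None, None, 27, None, None, None, None, 24]
Definition: a tree is height-balanced if, at every node, |h(left) - h(right)| <= 1 (empty subtree has height -1).
Bottom-up per-node check:
  node 13: h_left=-1, h_right=-1, diff=0 [OK], height=0
  node 15: h_left=0, h_right=-1, diff=1 [OK], height=1
  node 24: h_left=-1, h_right=-1, diff=0 [OK], height=0
  node 27: h_left=0, h_right=-1, diff=1 [OK], height=1
  node 22: h_left=-1, h_right=1, diff=2 [FAIL (|-1-1|=2 > 1)], height=2
  node 20: h_left=1, h_right=2, diff=1 [OK], height=3
  node 47: h_left=-1, h_right=-1, diff=0 [OK], height=0
  node 44: h_left=-1, h_right=0, diff=1 [OK], height=1
  node 42: h_left=3, h_right=1, diff=2 [FAIL (|3-1|=2 > 1)], height=4
Node 22 violates the condition: |-1 - 1| = 2 > 1.
Result: Not balanced


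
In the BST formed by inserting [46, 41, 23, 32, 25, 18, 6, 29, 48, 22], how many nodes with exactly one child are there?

Tree built from: [46, 41, 23, 32, 25, 18, 6, 29, 48, 22]
Tree (level-order array): [46, 41, 48, 23, None, None, None, 18, 32, 6, 22, 25, None, None, None, None, None, None, 29]
Rule: These are nodes with exactly 1 non-null child.
Per-node child counts:
  node 46: 2 child(ren)
  node 41: 1 child(ren)
  node 23: 2 child(ren)
  node 18: 2 child(ren)
  node 6: 0 child(ren)
  node 22: 0 child(ren)
  node 32: 1 child(ren)
  node 25: 1 child(ren)
  node 29: 0 child(ren)
  node 48: 0 child(ren)
Matching nodes: [41, 32, 25]
Count of nodes with exactly one child: 3


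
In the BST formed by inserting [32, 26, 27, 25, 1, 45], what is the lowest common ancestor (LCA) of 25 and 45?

Tree insertion order: [32, 26, 27, 25, 1, 45]
Tree (level-order array): [32, 26, 45, 25, 27, None, None, 1]
In a BST, the LCA of p=25, q=45 is the first node v on the
root-to-leaf path with p <= v <= q (go left if both < v, right if both > v).
Walk from root:
  at 32: 25 <= 32 <= 45, this is the LCA
LCA = 32


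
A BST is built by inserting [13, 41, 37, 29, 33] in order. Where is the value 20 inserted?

Starting tree (level order): [13, None, 41, 37, None, 29, None, None, 33]
Insertion path: 13 -> 41 -> 37 -> 29
Result: insert 20 as left child of 29
Final tree (level order): [13, None, 41, 37, None, 29, None, 20, 33]


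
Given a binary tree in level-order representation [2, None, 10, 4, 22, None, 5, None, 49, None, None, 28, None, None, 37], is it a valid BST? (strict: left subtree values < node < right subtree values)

Level-order array: [2, None, 10, 4, 22, None, 5, None, 49, None, None, 28, None, None, 37]
Validate using subtree bounds (lo, hi): at each node, require lo < value < hi,
then recurse left with hi=value and right with lo=value.
Preorder trace (stopping at first violation):
  at node 2 with bounds (-inf, +inf): OK
  at node 10 with bounds (2, +inf): OK
  at node 4 with bounds (2, 10): OK
  at node 5 with bounds (4, 10): OK
  at node 22 with bounds (10, +inf): OK
  at node 49 with bounds (22, +inf): OK
  at node 28 with bounds (22, 49): OK
  at node 37 with bounds (28, 49): OK
No violation found at any node.
Result: Valid BST


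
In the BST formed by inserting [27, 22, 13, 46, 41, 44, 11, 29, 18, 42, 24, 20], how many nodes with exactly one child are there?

Tree built from: [27, 22, 13, 46, 41, 44, 11, 29, 18, 42, 24, 20]
Tree (level-order array): [27, 22, 46, 13, 24, 41, None, 11, 18, None, None, 29, 44, None, None, None, 20, None, None, 42]
Rule: These are nodes with exactly 1 non-null child.
Per-node child counts:
  node 27: 2 child(ren)
  node 22: 2 child(ren)
  node 13: 2 child(ren)
  node 11: 0 child(ren)
  node 18: 1 child(ren)
  node 20: 0 child(ren)
  node 24: 0 child(ren)
  node 46: 1 child(ren)
  node 41: 2 child(ren)
  node 29: 0 child(ren)
  node 44: 1 child(ren)
  node 42: 0 child(ren)
Matching nodes: [18, 46, 44]
Count of nodes with exactly one child: 3
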